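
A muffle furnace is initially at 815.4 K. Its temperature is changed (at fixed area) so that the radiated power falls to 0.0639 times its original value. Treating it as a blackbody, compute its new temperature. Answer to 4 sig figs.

P ∝ T⁴, so T₂/T₁ = (P₂/P₁)^(1/4) = (0.0639)^(1/4) = 0.502777.
T₂ = 815.4 × 0.502777 = 410.0 K.

T₂ ≈ 410.0 K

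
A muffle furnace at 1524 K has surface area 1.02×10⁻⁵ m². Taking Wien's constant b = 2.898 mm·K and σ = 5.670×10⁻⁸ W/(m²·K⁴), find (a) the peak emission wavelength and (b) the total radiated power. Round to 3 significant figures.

λ_max ≈ 1.90 μm; P ≈ 3.12 W

(a) λ_max = b/T = 2.898×10⁻³/1524 = 1.902×10⁻⁶ m = 1.90 μm.
Area A = 1.02×10⁻⁵ m².
(b) P = σAT⁴ = 5.670×10⁻⁸×1.02×10⁻⁵×(1524)⁴ = 3.12 W.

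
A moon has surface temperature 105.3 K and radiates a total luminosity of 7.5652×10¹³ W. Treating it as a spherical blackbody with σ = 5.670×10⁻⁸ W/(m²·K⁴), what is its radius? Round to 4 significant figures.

L = 4πR²σT⁴ ⇒ R = √(L/(4πσT⁴)).
σT⁴ = 6.97102 W/m², so R = √(7.5652×10¹³/(4π×6.97102)) = 9.293×10⁵ m.

R ≈ 9.293×10⁵ m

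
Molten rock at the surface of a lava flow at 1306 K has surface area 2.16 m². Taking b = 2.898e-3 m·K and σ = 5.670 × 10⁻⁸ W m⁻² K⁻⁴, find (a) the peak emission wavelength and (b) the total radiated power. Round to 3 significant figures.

λ_max ≈ 2.22 μm; P ≈ 3.56×10⁵ W

(a) λ_max = b/T = 2.898×10⁻³/1306 = 2.219×10⁻⁶ m = 2.22 μm.
Area A = 2.16 m².
(b) P = σAT⁴ = 5.670×10⁻⁸×2.16×(1306)⁴ = 3.56×10⁵ W.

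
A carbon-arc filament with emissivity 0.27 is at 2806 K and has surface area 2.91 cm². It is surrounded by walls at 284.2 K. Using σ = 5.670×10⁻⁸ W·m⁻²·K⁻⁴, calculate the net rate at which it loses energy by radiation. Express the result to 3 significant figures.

Net loss ≈ 276 W

Area A = 2.91 cm² = 2.91×10⁻⁴ m².
Net radiated power P_net = εσA(T⁴ − T₀⁴) = 0.27×5.670×10⁻⁸×2.91×10⁻⁴×(2806⁴ − 284.2⁴).
T⁴ − T₀⁴ = 6.19941×10¹³ − 6.52373×10⁹ = 6.19876×10¹³ K⁴, so P_net = 276 W.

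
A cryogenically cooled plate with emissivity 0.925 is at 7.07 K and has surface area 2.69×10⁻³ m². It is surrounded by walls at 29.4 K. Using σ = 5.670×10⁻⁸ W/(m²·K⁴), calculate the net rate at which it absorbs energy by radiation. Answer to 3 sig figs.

Area A = 2.69×10⁻³ m².
Net radiated power P_net = εσA(T⁴ − T₀⁴) = 0.925×5.670×10⁻⁸×2.69×10⁻³×(7.07⁴ − 29.4⁴).
T⁴ − T₀⁴ = 2498.49 − 7.47118×10⁵ = -7.44620×10⁵ K⁴, so P_net = -1.05×10⁻⁴ W — negative, meaning a net gain of 1.05×10⁻⁴ W.

Net gain ≈ 1.05×10⁻⁴ W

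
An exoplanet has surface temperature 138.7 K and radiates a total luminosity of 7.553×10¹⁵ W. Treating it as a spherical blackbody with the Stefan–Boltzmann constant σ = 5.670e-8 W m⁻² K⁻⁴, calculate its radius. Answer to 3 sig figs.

L = 4πR²σT⁴ ⇒ R = √(L/(4πσT⁴)).
σT⁴ = 20.9840 W/m², so R = √(7.553×10¹⁵/(4π×20.9840)) = 5.35×10⁶ m.

R ≈ 5.35×10⁶ m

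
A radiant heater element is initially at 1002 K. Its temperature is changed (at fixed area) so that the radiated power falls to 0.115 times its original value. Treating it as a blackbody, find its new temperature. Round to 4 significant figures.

P ∝ T⁴, so T₂/T₁ = (P₂/P₁)^(1/4) = (0.115)^(1/4) = 0.582337.
T₂ = 1002 × 0.582337 = 583.5 K.

T₂ ≈ 583.5 K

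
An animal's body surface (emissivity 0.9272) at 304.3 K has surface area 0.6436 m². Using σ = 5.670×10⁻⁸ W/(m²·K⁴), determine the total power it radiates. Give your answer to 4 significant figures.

P ≈ 290.1 W

Area A = 0.6436 m².
P = εσAT⁴ = 0.9272 × 5.670×10⁻⁸ × 0.6436 × (304.3)⁴ = 290.1 W.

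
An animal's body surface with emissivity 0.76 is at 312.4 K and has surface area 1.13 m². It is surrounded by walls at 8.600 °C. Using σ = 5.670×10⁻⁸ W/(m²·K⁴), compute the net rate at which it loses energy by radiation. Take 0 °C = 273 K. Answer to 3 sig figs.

Surroundings: T = 8.600 °C + 273 = 281.600 K.
Area A = 1.13 m².
Net radiated power P_net = εσA(T⁴ − T₀⁴) = 0.76×5.670×10⁻⁸×1.13×(312.4⁴ − 281.600⁴).
T⁴ − T₀⁴ = 9.52454×10⁹ − 6.28826×10⁹ = 3.23628×10⁹ K⁴, so P_net = 158 W.

Net loss ≈ 158 W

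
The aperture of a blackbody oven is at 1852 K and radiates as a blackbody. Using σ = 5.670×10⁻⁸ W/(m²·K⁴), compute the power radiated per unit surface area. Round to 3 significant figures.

Stefan–Boltzmann: I = σT⁴ = 5.670×10⁻⁸ × (1852)⁴ = 6.67×10⁵ W/m².

I ≈ 6.67×10⁵ W/m²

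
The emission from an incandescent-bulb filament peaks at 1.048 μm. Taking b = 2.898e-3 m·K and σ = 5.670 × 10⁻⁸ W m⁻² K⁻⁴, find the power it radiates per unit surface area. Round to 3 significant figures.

Wien's law: T = b/λ_max = 2.898×10⁻³/1.048×10⁻⁶ = 2765.27 K.
Then I = σT⁴ = 5.670×10⁻⁸×(2765.27)⁴ = 3.32×10⁶ W/m².

I ≈ 3.32×10⁶ W/m²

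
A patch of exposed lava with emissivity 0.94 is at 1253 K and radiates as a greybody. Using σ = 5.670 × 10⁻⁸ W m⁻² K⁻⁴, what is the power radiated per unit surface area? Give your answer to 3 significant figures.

Stefan–Boltzmann: I = εσT⁴ = 0.94 × 5.670×10⁻⁸ × (1253)⁴ = 1.31×10⁵ W/m².

I ≈ 1.31×10⁵ W/m²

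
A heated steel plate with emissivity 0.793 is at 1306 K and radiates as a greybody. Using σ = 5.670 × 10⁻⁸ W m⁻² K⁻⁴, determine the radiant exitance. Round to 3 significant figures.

Stefan–Boltzmann: I = εσT⁴ = 0.793 × 5.670×10⁻⁸ × (1306)⁴ = 1.31×10⁵ W/m².

I ≈ 1.31×10⁵ W/m²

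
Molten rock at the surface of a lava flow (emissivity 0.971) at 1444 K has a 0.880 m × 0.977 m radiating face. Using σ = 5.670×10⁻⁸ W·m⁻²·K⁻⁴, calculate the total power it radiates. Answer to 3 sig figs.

P ≈ 2.06×10⁵ W

Area A = 0.880 × 0.977 = 0.85976 m².
P = εσAT⁴ = 0.971 × 5.670×10⁻⁸ × 0.85976 × (1444)⁴ = 2.06×10⁵ W.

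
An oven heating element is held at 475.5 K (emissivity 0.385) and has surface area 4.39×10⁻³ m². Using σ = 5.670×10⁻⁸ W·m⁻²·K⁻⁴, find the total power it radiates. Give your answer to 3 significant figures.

Area A = 4.39×10⁻³ m².
P = εσAT⁴ = 0.385 × 5.670×10⁻⁸ × 4.39×10⁻³ × (475.5)⁴ = 4.90 W.

P ≈ 4.90 W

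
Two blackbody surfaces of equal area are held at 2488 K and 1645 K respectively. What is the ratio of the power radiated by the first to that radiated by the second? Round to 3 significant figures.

With equal areas, P₁/P₂ = (T₁/T₂)⁴ = (2488/1645)⁴ = 5.23.

P₁/P₂ ≈ 5.23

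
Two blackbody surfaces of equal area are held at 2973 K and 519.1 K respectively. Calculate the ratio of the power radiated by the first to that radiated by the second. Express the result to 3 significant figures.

P₁/P₂ ≈ 1.08×10³

With equal areas, P₁/P₂ = (T₁/T₂)⁴ = (2973/519.1)⁴ = 1.08×10³.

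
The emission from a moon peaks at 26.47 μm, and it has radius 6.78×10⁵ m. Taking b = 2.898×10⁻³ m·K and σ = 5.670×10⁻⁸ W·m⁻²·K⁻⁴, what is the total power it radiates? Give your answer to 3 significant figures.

P ≈ 4.71×10¹³ W

Wien's law: T = b/λ_max = 2.898×10⁻³/2.647×10⁻⁵ = 109.482 K.
Surface area A = 4πR² = 4π(6.78×10⁵ m)² = 5.77656×10¹² m².
Then P = σAT⁴ = 5.670×10⁻⁸×5.77656×10¹²×(109.482)⁴ = 4.71×10¹³ W.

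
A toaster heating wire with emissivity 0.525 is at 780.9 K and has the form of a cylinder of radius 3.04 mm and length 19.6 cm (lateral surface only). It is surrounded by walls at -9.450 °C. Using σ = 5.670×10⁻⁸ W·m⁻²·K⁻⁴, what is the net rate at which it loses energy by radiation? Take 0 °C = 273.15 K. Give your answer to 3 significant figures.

Surroundings: T = -9.450 °C + 273.15 = 263.700 K.
Lateral area A = 2πrL = 2π×3.04×10⁻³×0.196 = 3.74377×10⁻³ m².
Net radiated power P_net = εσA(T⁴ − T₀⁴) = 0.525×5.670×10⁻⁸×3.74377×10⁻³×(780.9⁴ − 263.700⁴).
T⁴ − T₀⁴ = 3.71862×10¹¹ − 4.83549×10⁹ = 3.67027×10¹¹ K⁴, so P_net = 40.9 W.

Net loss ≈ 40.9 W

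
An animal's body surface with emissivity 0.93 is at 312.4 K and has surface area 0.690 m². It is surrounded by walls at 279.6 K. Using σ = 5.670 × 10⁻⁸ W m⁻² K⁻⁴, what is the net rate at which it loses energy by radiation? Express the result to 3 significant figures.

Area A = 0.690 m².
Net radiated power P_net = εσA(T⁴ − T₀⁴) = 0.93×5.670×10⁻⁸×0.690×(312.4⁴ − 279.6⁴).
T⁴ − T₀⁴ = 9.52454×10⁹ − 6.11151×10⁹ = 3.41303×10⁹ K⁴, so P_net = 124 W.

Net loss ≈ 124 W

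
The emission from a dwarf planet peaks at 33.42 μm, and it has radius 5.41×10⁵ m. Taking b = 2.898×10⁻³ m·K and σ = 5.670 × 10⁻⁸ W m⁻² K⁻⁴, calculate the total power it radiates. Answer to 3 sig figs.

Wien's law: T = b/λ_max = 2.898×10⁻³/3.342×10⁻⁵ = 86.7145 K.
Surface area A = 4πR² = 4π(5.41×10⁵ m)² = 3.67794×10¹² m².
Then P = σAT⁴ = 5.670×10⁻⁸×3.67794×10¹²×(86.7145)⁴ = 1.18×10¹³ W.

P ≈ 1.18×10¹³ W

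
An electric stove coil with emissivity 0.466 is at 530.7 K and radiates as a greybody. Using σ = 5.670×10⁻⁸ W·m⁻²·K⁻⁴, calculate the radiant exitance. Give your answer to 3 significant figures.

I ≈ 2.10×10³ W/m²

Stefan–Boltzmann: I = εσT⁴ = 0.466 × 5.670×10⁻⁸ × (530.7)⁴ = 2.10×10³ W/m².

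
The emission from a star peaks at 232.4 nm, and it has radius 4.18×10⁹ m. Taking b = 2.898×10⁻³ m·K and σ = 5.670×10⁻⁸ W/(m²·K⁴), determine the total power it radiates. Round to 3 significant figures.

P ≈ 3.01×10²⁹ W

Wien's law: T = b/λ_max = 2.898×10⁻³/2.324×10⁻⁷ = 12469.9 K.
Surface area A = 4πR² = 4π(4.18×10⁹ m)² = 2.19565×10²⁰ m².
Then P = σAT⁴ = 5.670×10⁻⁸×2.19565×10²⁰×(12469.9)⁴ = 3.01×10²⁹ W.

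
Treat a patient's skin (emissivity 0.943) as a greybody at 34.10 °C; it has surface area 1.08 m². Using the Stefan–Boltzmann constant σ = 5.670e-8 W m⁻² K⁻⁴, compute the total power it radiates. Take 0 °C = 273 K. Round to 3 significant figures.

P ≈ 514 W

T = 34.10 °C + 273 = 307.10 K.
Area A = 1.08 m².
P = εσAT⁴ = 0.943 × 5.670×10⁻⁸ × 1.08 × (307.10)⁴ = 514 W.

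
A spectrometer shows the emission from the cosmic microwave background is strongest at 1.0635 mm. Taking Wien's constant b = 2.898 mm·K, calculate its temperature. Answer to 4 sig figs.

T ≈ 2.725 K

Wien's law gives T = b/λ_max = (2.898×10⁻³ m·K)/(1.0635×10⁻³ m) = 2.725 K.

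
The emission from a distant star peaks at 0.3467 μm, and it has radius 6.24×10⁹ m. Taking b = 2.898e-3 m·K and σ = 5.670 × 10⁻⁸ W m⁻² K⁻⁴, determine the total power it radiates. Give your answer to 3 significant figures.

Wien's law: T = b/λ_max = 2.898×10⁻³/3.467×10⁻⁷ = 8358.81 K.
Surface area A = 4πR² = 4π(6.24×10⁹ m)² = 4.89304×10²⁰ m².
Then P = σAT⁴ = 5.670×10⁻⁸×4.89304×10²⁰×(8358.81)⁴ = 1.35×10²⁹ W.

P ≈ 1.35×10²⁹ W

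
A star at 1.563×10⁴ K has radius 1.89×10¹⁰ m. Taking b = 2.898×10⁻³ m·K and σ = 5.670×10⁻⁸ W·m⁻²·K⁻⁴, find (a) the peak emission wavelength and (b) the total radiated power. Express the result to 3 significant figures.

(a) λ_max = b/T = 2.898×10⁻³/1.563×10⁴ = 1.854×10⁻⁷ m = 185 nm.
Surface area A = 4πR² = 4π(1.89×10¹⁰ m)² = 4.48883×10²¹ m².
(b) P = σAT⁴ = 5.670×10⁻⁸×4.48883×10²¹×(1.563×10⁴)⁴ = 1.52×10³¹ W.

λ_max ≈ 185 nm; P ≈ 1.52×10³¹ W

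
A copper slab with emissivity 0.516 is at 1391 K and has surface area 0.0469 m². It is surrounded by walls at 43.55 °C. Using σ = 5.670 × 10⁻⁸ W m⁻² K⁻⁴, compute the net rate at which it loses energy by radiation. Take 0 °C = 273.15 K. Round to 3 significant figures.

Net loss ≈ 5.12×10³ W

Surroundings: T = 43.55 °C + 273.15 = 316.70 K.
Area A = 0.0469 m².
Net radiated power P_net = εσA(T⁴ − T₀⁴) = 0.516×5.670×10⁻⁸×0.0469×(1391⁴ − 316.70⁴).
T⁴ − T₀⁴ = 3.74376×10¹² − 1.00599×10¹⁰ = 3.73370×10¹² K⁴, so P_net = 5.12×10³ W.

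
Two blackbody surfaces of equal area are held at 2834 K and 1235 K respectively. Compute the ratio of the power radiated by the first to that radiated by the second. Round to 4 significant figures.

P₁/P₂ ≈ 27.73

With equal areas, P₁/P₂ = (T₁/T₂)⁴ = (2834/1235)⁴ = 27.73.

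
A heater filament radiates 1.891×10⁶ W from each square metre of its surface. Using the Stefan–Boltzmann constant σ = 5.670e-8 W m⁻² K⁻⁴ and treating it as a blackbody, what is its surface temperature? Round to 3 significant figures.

I = σT⁴, so T = (I/σ)^(1/4) = (1.891×10⁶/(5.670×10⁻⁸))^(1/4) = 2.40×10³ K.

T ≈ 2.40×10³ K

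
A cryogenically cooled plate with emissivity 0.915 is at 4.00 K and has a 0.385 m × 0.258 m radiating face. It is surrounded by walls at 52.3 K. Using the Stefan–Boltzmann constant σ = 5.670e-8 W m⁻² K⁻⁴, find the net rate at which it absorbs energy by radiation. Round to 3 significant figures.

Area A = 0.385 × 0.258 = 0.09933 m².
Net radiated power P_net = εσA(T⁴ − T₀⁴) = 0.915×5.670×10⁻⁸×0.09933×(4.00⁴ − 52.3⁴).
T⁴ − T₀⁴ = 256.000 − 7.48181×10⁶ = -7.48155×10⁶ K⁴, so P_net = -0.0386 W — negative, meaning a net gain of 0.0386 W.

Net gain ≈ 0.0386 W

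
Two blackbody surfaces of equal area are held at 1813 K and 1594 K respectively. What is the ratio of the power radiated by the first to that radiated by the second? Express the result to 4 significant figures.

With equal areas, P₁/P₂ = (T₁/T₂)⁴ = (1813/1594)⁴ = 1.674.

P₁/P₂ ≈ 1.674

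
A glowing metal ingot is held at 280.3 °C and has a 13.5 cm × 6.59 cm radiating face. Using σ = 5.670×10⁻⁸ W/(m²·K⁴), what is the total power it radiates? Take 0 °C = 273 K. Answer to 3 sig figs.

T = 280.3 °C + 273 = 553.3 K.
Area A = 0.135 × 0.0659 = 8.8965×10⁻³ m².
P = σAT⁴ = 5.670×10⁻⁸ × 8.8965×10⁻³ × (553.3)⁴ = 47.3 W.

P ≈ 47.3 W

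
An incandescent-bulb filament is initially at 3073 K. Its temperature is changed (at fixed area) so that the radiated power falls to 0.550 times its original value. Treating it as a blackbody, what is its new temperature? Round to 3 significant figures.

P ∝ T⁴, so T₂/T₁ = (P₂/P₁)^(1/4) = (0.550)^(1/4) = 0.861174.
T₂ = 3073 × 0.861174 = 2.65×10³ K.

T₂ ≈ 2.65×10³ K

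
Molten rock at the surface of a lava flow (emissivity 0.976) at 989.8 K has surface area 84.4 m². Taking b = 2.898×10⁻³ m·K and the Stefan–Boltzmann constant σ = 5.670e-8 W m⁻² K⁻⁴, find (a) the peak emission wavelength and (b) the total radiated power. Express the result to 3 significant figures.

λ_max ≈ 2.93×10³ nm; P ≈ 4.48×10⁶ W

(a) λ_max = b/T = 2.898×10⁻³/989.8 = 2.928×10⁻⁶ m = 2.93×10³ nm.
Area A = 84.4 m².
(b) P = εσAT⁴ = 0.976×5.670×10⁻⁸×84.4×(989.8)⁴ = 4.48×10⁶ W.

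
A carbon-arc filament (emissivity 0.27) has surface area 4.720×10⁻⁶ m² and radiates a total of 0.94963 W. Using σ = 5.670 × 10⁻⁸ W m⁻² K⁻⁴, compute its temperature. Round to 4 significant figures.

Area A = 4.720×10⁻⁶ m².
P = εσAT⁴ ⇒ T = (P/(εσA))^(1/4) = (0.94963/(0.27×5.670×10⁻⁸×4.720×10⁻⁶))^(1/4) = 1904 K.

T ≈ 1904 K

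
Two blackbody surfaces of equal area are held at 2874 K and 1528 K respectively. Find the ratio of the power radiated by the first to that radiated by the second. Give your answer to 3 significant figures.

With equal areas, P₁/P₂ = (T₁/T₂)⁴ = (2874/1528)⁴ = 12.5.

P₁/P₂ ≈ 12.5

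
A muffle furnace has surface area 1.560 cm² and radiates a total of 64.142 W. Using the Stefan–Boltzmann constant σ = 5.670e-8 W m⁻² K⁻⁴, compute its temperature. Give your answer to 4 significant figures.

T ≈ 1641 K

Area A = 1.560 cm² = 1.560×10⁻⁴ m².
P = σAT⁴ ⇒ T = (P/(σA))^(1/4) = (64.142/(5.670×10⁻⁸×1.560×10⁻⁴))^(1/4) = 1641 K.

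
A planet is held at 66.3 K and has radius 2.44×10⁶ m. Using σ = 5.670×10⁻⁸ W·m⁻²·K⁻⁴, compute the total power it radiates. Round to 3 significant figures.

Surface area A = 4πR² = 4π(2.44×10⁶ m)² = 7.48151×10¹³ m².
P = σAT⁴ = 5.670×10⁻⁸ × 7.48151×10¹³ × (66.3)⁴ = 8.20×10¹³ W.

P ≈ 8.20×10¹³ W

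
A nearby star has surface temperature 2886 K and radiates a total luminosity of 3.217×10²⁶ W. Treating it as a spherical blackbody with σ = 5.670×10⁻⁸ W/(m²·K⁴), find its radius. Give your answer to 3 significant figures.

L = 4πR²σT⁴ ⇒ R = √(L/(4πσT⁴)).
σT⁴ = 3.93340×10⁶ W/m², so R = √(3.217×10²⁶/(4π×3.93340×10⁶)) = 2.55×10⁹ m.

R ≈ 2.55×10⁹ m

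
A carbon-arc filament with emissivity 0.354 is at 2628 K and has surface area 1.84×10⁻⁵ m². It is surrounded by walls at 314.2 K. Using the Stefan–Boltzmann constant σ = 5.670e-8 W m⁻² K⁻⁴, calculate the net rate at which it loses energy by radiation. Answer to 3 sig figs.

Net loss ≈ 17.6 W

Area A = 1.84×10⁻⁵ m².
Net radiated power P_net = εσA(T⁴ − T₀⁴) = 0.354×5.670×10⁻⁸×1.84×10⁻⁵×(2628⁴ − 314.2⁴).
T⁴ − T₀⁴ = 4.76981×10¹³ − 9.74596×10⁹ = 4.76884×10¹³ K⁴, so P_net = 17.6 W.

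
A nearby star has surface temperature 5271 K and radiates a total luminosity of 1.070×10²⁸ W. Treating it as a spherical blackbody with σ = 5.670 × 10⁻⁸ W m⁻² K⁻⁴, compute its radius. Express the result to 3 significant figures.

R ≈ 4.41×10⁹ m

L = 4πR²σT⁴ ⇒ R = √(L/(4πσT⁴)).
σT⁴ = 4.37678×10⁷ W/m², so R = √(1.070×10²⁸/(4π×4.37678×10⁷)) = 4.41×10⁹ m.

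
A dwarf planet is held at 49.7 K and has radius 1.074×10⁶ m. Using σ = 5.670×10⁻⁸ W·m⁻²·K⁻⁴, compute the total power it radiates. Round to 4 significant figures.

P ≈ 5.014×10¹² W

Surface area A = 4πR² = 4π(1.074×10⁶ m)² = 1.44950×10¹³ m².
P = σAT⁴ = 5.670×10⁻⁸ × 1.44950×10¹³ × (49.7)⁴ = 5.014×10¹² W.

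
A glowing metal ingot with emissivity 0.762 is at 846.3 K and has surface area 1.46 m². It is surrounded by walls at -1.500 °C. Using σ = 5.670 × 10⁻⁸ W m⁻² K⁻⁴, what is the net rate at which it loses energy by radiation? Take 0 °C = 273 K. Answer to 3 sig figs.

Net loss ≈ 3.20×10⁴ W

Surroundings: T = -1.500 °C + 273 = 271.500 K.
Area A = 1.46 m².
Net radiated power P_net = εσA(T⁴ − T₀⁴) = 0.762×5.670×10⁻⁸×1.46×(846.3⁴ − 271.500⁴).
T⁴ − T₀⁴ = 5.12976×10¹¹ − 5.43350×10⁹ = 5.07542×10¹¹ K⁴, so P_net = 3.20×10⁴ W.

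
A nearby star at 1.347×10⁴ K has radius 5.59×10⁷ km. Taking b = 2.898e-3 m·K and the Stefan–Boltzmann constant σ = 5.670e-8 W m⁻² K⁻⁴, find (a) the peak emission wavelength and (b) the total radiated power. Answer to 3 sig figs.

(a) λ_max = b/T = 2.898×10⁻³/1.347×10⁴ = 2.151×10⁻⁷ m = 215 nm.
Surface area A = 4πR² = 4π(5.59×10¹⁰ m)² = 3.92675×10²² m².
(b) P = σAT⁴ = 5.670×10⁻⁸×3.92675×10²²×(1.347×10⁴)⁴ = 7.33×10³¹ W.

λ_max ≈ 215 nm; P ≈ 7.33×10³¹ W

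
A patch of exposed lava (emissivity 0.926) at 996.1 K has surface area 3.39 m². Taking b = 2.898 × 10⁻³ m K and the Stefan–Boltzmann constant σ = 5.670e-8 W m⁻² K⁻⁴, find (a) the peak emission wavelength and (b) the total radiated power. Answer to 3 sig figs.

(a) λ_max = b/T = 2.898×10⁻³/996.1 = 2.909×10⁻⁶ m = 2.91 μm.
Area A = 3.39 m².
(b) P = εσAT⁴ = 0.926×5.670×10⁻⁸×3.39×(996.1)⁴ = 1.75×10⁵ W.

λ_max ≈ 2.91 μm; P ≈ 1.75×10⁵ W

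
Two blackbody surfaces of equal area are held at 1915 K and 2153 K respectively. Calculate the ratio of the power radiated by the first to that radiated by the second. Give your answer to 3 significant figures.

P₁/P₂ ≈ 0.626

With equal areas, P₁/P₂ = (T₁/T₂)⁴ = (1915/2153)⁴ = 0.626.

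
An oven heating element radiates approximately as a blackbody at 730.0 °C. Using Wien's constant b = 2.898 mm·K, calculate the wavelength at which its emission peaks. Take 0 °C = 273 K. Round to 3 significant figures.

T = 730.0 °C + 273 = 1003.0 K.
Wien's displacement law: λ_max = b/T = (2.898×10⁻³ m·K)/(1003.0 K) = 2.889×10⁻⁶ m.
That is 2.89 μm, in the infrared range.

λ_max ≈ 2.89 μm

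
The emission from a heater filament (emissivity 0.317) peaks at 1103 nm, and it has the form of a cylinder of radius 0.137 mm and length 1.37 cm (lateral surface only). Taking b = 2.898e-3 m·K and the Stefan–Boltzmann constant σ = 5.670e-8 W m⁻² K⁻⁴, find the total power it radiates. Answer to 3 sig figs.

P ≈ 10.1 W

Wien's law: T = b/λ_max = 2.898×10⁻³/1.103×10⁻⁶ = 2627.38 K.
Lateral area A = 2πrL = 2π×1.37×10⁻⁴×0.0137 = 1.17929×10⁻⁵ m².
Then P = εσAT⁴ = 0.317×5.670×10⁻⁸×1.17929×10⁻⁵×(2627.38)⁴ = 10.1 W.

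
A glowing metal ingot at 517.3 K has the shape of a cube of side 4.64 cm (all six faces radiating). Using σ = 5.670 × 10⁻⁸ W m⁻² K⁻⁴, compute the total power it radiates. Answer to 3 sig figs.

P ≈ 52.4 W

Area A = 6s² = 6×(0.0464 m)² = 0.0129178 m².
P = σAT⁴ = 5.670×10⁻⁸ × 0.0129178 × (517.3)⁴ = 52.4 W.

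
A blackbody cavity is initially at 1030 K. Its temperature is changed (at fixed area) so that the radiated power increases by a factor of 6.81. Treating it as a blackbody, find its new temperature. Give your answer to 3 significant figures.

T₂ ≈ 1.66×10³ K

P ∝ T⁴, so T₂/T₁ = (P₂/P₁)^(1/4) = (6.81)^(1/4) = 1.61542.
T₂ = 1030 × 1.61542 = 1.66×10³ K.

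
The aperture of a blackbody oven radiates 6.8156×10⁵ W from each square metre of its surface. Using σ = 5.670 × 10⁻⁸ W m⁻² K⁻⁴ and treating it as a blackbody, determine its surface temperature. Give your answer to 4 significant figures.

I = σT⁴, so T = (I/σ)^(1/4) = (6.8156×10⁵/(5.670×10⁻⁸))^(1/4) = 1862 K.

T ≈ 1862 K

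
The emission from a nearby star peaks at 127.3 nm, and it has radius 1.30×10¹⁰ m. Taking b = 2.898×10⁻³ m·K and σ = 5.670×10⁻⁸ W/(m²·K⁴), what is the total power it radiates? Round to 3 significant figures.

P ≈ 3.23×10³¹ W

Wien's law: T = b/λ_max = 2.898×10⁻³/1.273×10⁻⁷ = 22765.1 K.
Surface area A = 4πR² = 4π(1.30×10¹⁰ m)² = 2.12372×10²¹ m².
Then P = σAT⁴ = 5.670×10⁻⁸×2.12372×10²¹×(22765.1)⁴ = 3.23×10³¹ W.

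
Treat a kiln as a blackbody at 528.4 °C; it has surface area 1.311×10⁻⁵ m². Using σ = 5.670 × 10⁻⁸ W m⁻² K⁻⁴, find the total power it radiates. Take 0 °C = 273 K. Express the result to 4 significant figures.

T = 528.4 °C + 273 = 801.4 K.
Area A = 1.311×10⁻⁵ m².
P = σAT⁴ = 5.670×10⁻⁸ × 1.311×10⁻⁵ × (801.4)⁴ = 0.3066 W.

P ≈ 0.3066 W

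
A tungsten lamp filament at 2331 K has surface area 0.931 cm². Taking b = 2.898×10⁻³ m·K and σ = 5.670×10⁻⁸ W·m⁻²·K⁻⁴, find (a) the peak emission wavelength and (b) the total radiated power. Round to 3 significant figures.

λ_max ≈ 1.24 μm; P ≈ 156 W

(a) λ_max = b/T = 2.898×10⁻³/2331 = 1.243×10⁻⁶ m = 1.24 μm.
Area A = 0.931 cm² = 9.31×10⁻⁵ m².
(b) P = σAT⁴ = 5.670×10⁻⁸×9.31×10⁻⁵×(2331)⁴ = 156 W.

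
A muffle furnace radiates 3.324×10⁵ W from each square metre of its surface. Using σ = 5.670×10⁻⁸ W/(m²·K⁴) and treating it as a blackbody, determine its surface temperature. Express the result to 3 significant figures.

T ≈ 1.56×10³ K

I = σT⁴, so T = (I/σ)^(1/4) = (3.324×10⁵/(5.670×10⁻⁸))^(1/4) = 1.56×10³ K.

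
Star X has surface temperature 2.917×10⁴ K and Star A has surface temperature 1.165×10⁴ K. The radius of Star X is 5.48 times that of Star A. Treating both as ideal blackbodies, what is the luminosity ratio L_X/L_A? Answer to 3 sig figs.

L ∝ R²T⁴, so L_X/L_A = (R_X/R_A)²(T_X/T_A)⁴ = (5.48)² × (2.917×10⁴/1.165×10⁴)⁴ = 30.0304 × 39.3045 = 1.18×10³.

L_X/L_A ≈ 1.18×10³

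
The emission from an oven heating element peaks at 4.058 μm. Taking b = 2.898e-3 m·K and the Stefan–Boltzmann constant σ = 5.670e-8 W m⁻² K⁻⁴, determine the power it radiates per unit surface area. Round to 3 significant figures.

I ≈ 1.47×10⁴ W/m²

Wien's law: T = b/λ_max = 2.898×10⁻³/4.058×10⁻⁶ = 714.145 K.
Then I = σT⁴ = 5.670×10⁻⁸×(714.145)⁴ = 1.47×10⁴ W/m².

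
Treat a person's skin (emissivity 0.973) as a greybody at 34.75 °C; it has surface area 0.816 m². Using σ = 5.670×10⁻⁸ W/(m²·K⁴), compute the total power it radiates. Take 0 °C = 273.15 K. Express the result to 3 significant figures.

T = 34.75 °C + 273.15 = 307.90 K.
Area A = 0.816 m².
P = εσAT⁴ = 0.973 × 5.670×10⁻⁸ × 0.816 × (307.90)⁴ = 405 W.

P ≈ 405 W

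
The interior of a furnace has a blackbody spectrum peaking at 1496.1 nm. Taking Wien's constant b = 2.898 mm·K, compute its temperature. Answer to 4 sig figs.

Wien's law gives T = b/λ_max = (2.898×10⁻³ m·K)/(1.4961×10⁻⁶ m) = 1937 K.

T ≈ 1937 K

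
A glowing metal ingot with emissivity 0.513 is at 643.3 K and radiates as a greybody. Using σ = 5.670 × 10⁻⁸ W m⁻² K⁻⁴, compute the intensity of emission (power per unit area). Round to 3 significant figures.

I ≈ 4.98×10³ W/m²

Stefan–Boltzmann: I = εσT⁴ = 0.513 × 5.670×10⁻⁸ × (643.3)⁴ = 4.98×10³ W/m².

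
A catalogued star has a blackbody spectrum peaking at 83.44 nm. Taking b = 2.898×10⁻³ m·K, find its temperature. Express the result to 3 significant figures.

Wien's law gives T = b/λ_max = (2.898×10⁻³ m·K)/(8.344×10⁻⁸ m) = 3.47×10⁴ K.

T ≈ 3.47×10⁴ K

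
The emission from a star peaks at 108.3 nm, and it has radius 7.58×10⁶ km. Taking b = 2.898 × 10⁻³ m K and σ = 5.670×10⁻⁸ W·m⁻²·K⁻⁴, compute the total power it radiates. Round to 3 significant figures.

P ≈ 2.10×10³¹ W

Wien's law: T = b/λ_max = 2.898×10⁻³/1.083×10⁻⁷ = 26759.0 K.
Surface area A = 4πR² = 4π(7.58×10⁹ m)² = 7.22018×10²⁰ m².
Then P = σAT⁴ = 5.670×10⁻⁸×7.22018×10²⁰×(26759.0)⁴ = 2.10×10³¹ W.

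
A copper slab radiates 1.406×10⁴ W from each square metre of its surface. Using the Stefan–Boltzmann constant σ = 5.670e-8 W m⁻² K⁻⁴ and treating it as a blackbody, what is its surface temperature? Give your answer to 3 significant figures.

T ≈ 706 K

I = σT⁴, so T = (I/σ)^(1/4) = (1.406×10⁴/(5.670×10⁻⁸))^(1/4) = 706 K.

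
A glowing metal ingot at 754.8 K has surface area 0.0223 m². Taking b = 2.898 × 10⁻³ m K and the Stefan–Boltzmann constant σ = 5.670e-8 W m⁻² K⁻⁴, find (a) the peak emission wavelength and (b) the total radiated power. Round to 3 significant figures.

(a) λ_max = b/T = 2.898×10⁻³/754.8 = 3.839×10⁻⁶ m = 3.84 μm.
Area A = 0.0223 m².
(b) P = σAT⁴ = 5.670×10⁻⁸×0.0223×(754.8)⁴ = 410 W.

λ_max ≈ 3.84 μm; P ≈ 410 W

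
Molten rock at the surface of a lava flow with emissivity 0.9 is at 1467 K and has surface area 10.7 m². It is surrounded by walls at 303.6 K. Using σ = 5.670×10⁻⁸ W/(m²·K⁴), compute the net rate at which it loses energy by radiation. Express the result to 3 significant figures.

Net loss ≈ 2.52×10⁶ W

Area A = 10.7 m².
Net radiated power P_net = εσA(T⁴ − T₀⁴) = 0.9×5.670×10⁻⁸×10.7×(1467⁴ − 303.6⁴).
T⁴ − T₀⁴ = 4.63149×10¹² − 8.49585×10⁹ = 4.62299×10¹² K⁴, so P_net = 2.52×10⁶ W.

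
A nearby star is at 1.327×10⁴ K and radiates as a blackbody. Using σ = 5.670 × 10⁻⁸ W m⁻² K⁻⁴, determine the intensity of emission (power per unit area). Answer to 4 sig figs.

I ≈ 1.758×10⁹ W/m²

Stefan–Boltzmann: I = σT⁴ = 5.670×10⁻⁸ × (1.327×10⁴)⁴ = 1.758×10⁹ W/m².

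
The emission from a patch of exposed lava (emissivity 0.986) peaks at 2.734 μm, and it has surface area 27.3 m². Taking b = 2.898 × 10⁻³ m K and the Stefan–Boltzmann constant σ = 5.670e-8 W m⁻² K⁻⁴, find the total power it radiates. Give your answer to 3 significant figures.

P ≈ 1.93×10⁶ W

Wien's law: T = b/λ_max = 2.898×10⁻³/2.734×10⁻⁶ = 1059.99 K.
Area A = 27.3 m².
Then P = εσAT⁴ = 0.986×5.670×10⁻⁸×27.3×(1059.99)⁴ = 1.93×10⁶ W.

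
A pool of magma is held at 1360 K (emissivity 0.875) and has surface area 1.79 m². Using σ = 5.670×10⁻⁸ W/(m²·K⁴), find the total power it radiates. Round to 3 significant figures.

Area A = 1.79 m².
P = εσAT⁴ = 0.875 × 5.670×10⁻⁸ × 1.79 × (1360)⁴ = 3.04×10⁵ W.

P ≈ 3.04×10⁵ W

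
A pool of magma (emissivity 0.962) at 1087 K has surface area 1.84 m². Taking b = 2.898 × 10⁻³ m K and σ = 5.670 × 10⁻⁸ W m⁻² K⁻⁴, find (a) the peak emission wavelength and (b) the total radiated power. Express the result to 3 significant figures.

(a) λ_max = b/T = 2.898×10⁻³/1087 = 2.666×10⁻⁶ m = 2.67×10³ nm.
Area A = 1.84 m².
(b) P = εσAT⁴ = 0.962×5.670×10⁻⁸×1.84×(1087)⁴ = 1.40×10⁵ W.

λ_max ≈ 2.67×10³ nm; P ≈ 1.40×10⁵ W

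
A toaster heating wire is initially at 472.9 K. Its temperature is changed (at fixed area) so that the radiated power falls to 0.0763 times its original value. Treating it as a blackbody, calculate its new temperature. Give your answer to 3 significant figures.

P ∝ T⁴, so T₂/T₁ = (P₂/P₁)^(1/4) = (0.0763)^(1/4) = 0.525571.
T₂ = 472.9 × 0.525571 = 249 K.

T₂ ≈ 249 K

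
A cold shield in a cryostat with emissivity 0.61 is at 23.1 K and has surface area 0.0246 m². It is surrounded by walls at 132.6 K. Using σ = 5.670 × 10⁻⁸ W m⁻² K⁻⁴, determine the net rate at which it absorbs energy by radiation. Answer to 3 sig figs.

Area A = 0.0246 m².
Net radiated power P_net = εσA(T⁴ − T₀⁴) = 0.61×5.670×10⁻⁸×0.0246×(23.1⁴ − 132.6⁴).
T⁴ − T₀⁴ = 2.84740×10⁵ − 3.09153×10⁸ = -3.08868×10⁸ K⁴, so P_net = -0.263 W — negative, meaning a net gain of 0.263 W.

Net gain ≈ 0.263 W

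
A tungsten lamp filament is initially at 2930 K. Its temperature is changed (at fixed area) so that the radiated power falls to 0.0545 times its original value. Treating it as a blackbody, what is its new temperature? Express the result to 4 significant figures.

P ∝ T⁴, so T₂/T₁ = (P₂/P₁)^(1/4) = (0.0545)^(1/4) = 0.483169.
T₂ = 2930 × 0.483169 = 1416 K.

T₂ ≈ 1416 K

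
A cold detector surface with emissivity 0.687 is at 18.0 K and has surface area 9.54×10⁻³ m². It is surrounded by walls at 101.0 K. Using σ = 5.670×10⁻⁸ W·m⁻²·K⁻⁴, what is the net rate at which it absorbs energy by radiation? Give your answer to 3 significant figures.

Area A = 9.54×10⁻³ m².
Net radiated power P_net = εσA(T⁴ − T₀⁴) = 0.687×5.670×10⁻⁸×9.54×10⁻³×(18.0⁴ − 101.0⁴).
T⁴ − T₀⁴ = 1.04976×10⁵ − 1.04060×10⁸ = -1.03955×10⁸ K⁴, so P_net = -0.0386 W — negative, meaning a net gain of 0.0386 W.

Net gain ≈ 0.0386 W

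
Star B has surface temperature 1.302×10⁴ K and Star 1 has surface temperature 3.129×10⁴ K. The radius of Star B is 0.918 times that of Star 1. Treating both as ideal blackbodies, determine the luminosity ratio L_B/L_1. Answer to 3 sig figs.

L_B/L_1 ≈ 0.0253

L ∝ R²T⁴, so L_B/L_1 = (R_B/R_1)²(T_B/T_1)⁴ = (0.918)² × (1.302×10⁴/3.129×10⁴)⁴ = 0.842724 × 0.0299793 = 0.0253.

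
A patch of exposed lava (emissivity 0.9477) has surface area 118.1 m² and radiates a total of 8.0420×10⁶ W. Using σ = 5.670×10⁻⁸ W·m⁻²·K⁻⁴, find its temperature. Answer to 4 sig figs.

Area A = 118.1 m².
P = εσAT⁴ ⇒ T = (P/(εσA))^(1/4) = (8.0420×10⁶/(0.9477×5.670×10⁻⁸×118.1))^(1/4) = 1061 K.

T ≈ 1061 K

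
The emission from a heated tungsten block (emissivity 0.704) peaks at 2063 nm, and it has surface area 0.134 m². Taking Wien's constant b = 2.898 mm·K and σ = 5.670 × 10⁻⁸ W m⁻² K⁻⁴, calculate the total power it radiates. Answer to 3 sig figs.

Wien's law: T = b/λ_max = 2.898×10⁻³/2.063×10⁻⁶ = 1404.75 K.
Area A = 0.134 m².
Then P = εσAT⁴ = 0.704×5.670×10⁻⁸×0.134×(1404.75)⁴ = 2.08×10⁴ W.

P ≈ 2.08×10⁴ W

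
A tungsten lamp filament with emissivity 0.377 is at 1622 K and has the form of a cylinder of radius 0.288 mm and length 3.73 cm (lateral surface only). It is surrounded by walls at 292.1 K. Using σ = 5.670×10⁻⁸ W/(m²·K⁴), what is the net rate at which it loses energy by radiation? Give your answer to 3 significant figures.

Net loss ≈ 9.98 W

Lateral area A = 2πrL = 2π×2.88×10⁻⁴×0.0373 = 6.74965×10⁻⁵ m².
Net radiated power P_net = εσA(T⁴ − T₀⁴) = 0.377×5.670×10⁻⁸×6.74965×10⁻⁵×(1622⁴ − 292.1⁴).
T⁴ − T₀⁴ = 6.92155×10¹² − 7.27991×10⁹ = 6.91427×10¹² K⁴, so P_net = 9.98 W.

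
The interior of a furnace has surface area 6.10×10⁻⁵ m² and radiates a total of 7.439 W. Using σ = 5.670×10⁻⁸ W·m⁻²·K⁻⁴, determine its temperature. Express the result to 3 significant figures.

T ≈ 1.21×10³ K

Area A = 6.10×10⁻⁵ m².
P = σAT⁴ ⇒ T = (P/(σA))^(1/4) = (7.439/(5.670×10⁻⁸×6.10×10⁻⁵))^(1/4) = 1.21×10³ K.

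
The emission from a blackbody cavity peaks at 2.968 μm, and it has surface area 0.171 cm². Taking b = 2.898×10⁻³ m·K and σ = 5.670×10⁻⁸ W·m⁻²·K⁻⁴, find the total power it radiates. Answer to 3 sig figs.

Wien's law: T = b/λ_max = 2.898×10⁻³/2.968×10⁻⁶ = 976.415 K.
Area A = 0.171 cm² = 1.71×10⁻⁵ m².
Then P = σAT⁴ = 5.670×10⁻⁸×1.71×10⁻⁵×(976.415)⁴ = 0.881 W.

P ≈ 0.881 W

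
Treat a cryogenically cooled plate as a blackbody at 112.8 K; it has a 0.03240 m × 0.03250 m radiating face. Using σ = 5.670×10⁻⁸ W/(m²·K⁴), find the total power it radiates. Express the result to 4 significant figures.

P ≈ 9.666×10⁻³ W

Area A = 0.03240 × 0.03250 = 1.053×10⁻³ m².
P = σAT⁴ = 5.670×10⁻⁸ × 1.053×10⁻³ × (112.8)⁴ = 9.666×10⁻³ W.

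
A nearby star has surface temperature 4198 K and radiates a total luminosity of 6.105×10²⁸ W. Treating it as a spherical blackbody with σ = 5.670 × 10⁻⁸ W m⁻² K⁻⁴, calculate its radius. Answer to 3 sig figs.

L = 4πR²σT⁴ ⇒ R = √(L/(4πσT⁴)).
σT⁴ = 1.76097×10⁷ W/m², so R = √(6.105×10²⁸/(4π×1.76097×10⁷)) = 1.66×10¹⁰ m.

R ≈ 1.66×10¹⁰ m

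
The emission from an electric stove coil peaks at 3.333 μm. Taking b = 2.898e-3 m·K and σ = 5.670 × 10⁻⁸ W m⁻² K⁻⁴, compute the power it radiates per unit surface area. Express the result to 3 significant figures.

Wien's law: T = b/λ_max = 2.898×10⁻³/3.333×10⁻⁶ = 869.487 K.
Then I = σT⁴ = 5.670×10⁻⁸×(869.487)⁴ = 3.24×10⁴ W/m².

I ≈ 3.24×10⁴ W/m²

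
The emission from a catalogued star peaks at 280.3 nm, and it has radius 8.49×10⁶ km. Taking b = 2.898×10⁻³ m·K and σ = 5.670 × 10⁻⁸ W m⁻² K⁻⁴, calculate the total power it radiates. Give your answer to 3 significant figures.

P ≈ 5.87×10²⁹ W

Wien's law: T = b/λ_max = 2.898×10⁻³/2.803×10⁻⁷ = 10338.9 K.
Surface area A = 4πR² = 4π(8.49×10⁹ m)² = 9.05785×10²⁰ m².
Then P = σAT⁴ = 5.670×10⁻⁸×9.05785×10²⁰×(10338.9)⁴ = 5.87×10²⁹ W.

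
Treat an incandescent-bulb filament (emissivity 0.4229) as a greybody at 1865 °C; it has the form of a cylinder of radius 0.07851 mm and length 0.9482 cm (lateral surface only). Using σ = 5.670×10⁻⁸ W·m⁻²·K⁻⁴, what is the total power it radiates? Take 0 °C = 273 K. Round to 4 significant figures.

T = 1865 °C + 273 = 2138 K.
Lateral area A = 2πrL = 2π×7.851×10⁻⁵×9.482×10⁻³ = 4.67740×10⁻⁶ m².
P = εσAT⁴ = 0.4229 × 5.670×10⁻⁸ × 4.67740×10⁻⁶ × (2138)⁴ = 2.343 W.

P ≈ 2.343 W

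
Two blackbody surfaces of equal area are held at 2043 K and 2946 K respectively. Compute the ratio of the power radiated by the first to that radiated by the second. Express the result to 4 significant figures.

P₁/P₂ ≈ 0.2313

With equal areas, P₁/P₂ = (T₁/T₂)⁴ = (2043/2946)⁴ = 0.2313.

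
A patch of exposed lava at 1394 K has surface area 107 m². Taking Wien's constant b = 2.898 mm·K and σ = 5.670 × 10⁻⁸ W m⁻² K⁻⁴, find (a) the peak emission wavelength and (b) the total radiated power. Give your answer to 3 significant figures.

(a) λ_max = b/T = 2.898×10⁻³/1394 = 2.079×10⁻⁶ m = 2.08 μm.
Area A = 107 m².
(b) P = σAT⁴ = 5.670×10⁻⁸×107×(1394)⁴ = 2.29×10⁷ W.

λ_max ≈ 2.08 μm; P ≈ 2.29×10⁷ W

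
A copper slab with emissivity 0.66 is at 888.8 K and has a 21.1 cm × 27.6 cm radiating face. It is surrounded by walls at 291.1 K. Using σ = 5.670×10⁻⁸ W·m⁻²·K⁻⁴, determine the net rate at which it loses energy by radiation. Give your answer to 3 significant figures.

Area A = 0.211 × 0.276 = 0.058236 m².
Net radiated power P_net = εσA(T⁴ − T₀⁴) = 0.66×5.670×10⁻⁸×0.058236×(888.8⁴ − 291.1⁴).
T⁴ − T₀⁴ = 6.24045×10¹¹ − 7.18073×10⁹ = 6.16864×10¹¹ K⁴, so P_net = 1.34×10³ W.

Net loss ≈ 1.34×10³ W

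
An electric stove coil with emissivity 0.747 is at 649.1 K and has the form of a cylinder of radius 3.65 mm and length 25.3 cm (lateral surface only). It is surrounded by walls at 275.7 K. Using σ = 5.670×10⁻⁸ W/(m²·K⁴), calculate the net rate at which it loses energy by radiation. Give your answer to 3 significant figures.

Net loss ≈ 42.2 W

Lateral area A = 2πrL = 2π×3.65×10⁻³×0.253 = 5.80221×10⁻³ m².
Net radiated power P_net = εσA(T⁴ − T₀⁴) = 0.747×5.670×10⁻⁸×5.80221×10⁻³×(649.1⁴ − 275.7⁴).
T⁴ − T₀⁴ = 1.77520×10¹¹ − 5.77759×10⁹ = 1.71742×10¹¹ K⁴, so P_net = 42.2 W.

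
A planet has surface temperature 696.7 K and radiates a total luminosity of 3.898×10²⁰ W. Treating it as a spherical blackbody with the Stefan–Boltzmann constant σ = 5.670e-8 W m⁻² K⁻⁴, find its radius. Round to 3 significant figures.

R ≈ 4.82×10⁷ m

L = 4πR²σT⁴ ⇒ R = √(L/(4πσT⁴)).
σT⁴ = 13358.8 W/m², so R = √(3.898×10²⁰/(4π×13358.8)) = 4.82×10⁷ m.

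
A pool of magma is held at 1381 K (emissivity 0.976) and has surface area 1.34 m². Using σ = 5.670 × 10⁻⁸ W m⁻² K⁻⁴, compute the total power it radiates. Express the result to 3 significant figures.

P ≈ 2.70×10⁵ W

Area A = 1.34 m².
P = εσAT⁴ = 0.976 × 5.670×10⁻⁸ × 1.34 × (1381)⁴ = 2.70×10⁵ W.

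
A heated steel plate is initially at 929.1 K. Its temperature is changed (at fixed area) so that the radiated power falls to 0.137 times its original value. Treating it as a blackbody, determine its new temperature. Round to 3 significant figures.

P ∝ T⁴, so T₂/T₁ = (P₂/P₁)^(1/4) = (0.137)^(1/4) = 0.608387.
T₂ = 929.1 × 0.608387 = 565 K.

T₂ ≈ 565 K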